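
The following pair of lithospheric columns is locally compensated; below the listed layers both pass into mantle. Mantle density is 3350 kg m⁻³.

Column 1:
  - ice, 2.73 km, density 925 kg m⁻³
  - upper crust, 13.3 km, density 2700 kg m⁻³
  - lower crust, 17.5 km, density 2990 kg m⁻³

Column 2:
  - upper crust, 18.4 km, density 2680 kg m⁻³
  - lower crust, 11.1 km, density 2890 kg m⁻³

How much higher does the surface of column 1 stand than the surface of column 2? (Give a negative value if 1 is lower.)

1.23 km

For any compensation level in the mantle, the mantle terms cancel and isostasy reduces to e = (Σt_1 − Σt_2) − (Σ(ρt)_1 − Σ(ρt)_2) / ρ_m.
Σt_1 = 33.53 km; Σt_2 = 29.5 km; Σ(ρt)_1 = 90760.25; Σ(ρt)_2 = 81391 (in km·kg m⁻³).
e = (33.53 − 29.5) − (90760.25 − 81391) / 3350 = 1.23 km.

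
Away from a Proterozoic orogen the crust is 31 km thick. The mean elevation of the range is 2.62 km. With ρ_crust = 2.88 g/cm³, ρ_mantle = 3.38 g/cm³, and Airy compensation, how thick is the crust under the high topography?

Root depth r = h ρ_c / (ρ_m − ρ_c) = 2.62 km × 2.88 / 0.5 = 15.09 km.
Total thickness = T + h + r = 31 km + 2.62 km + 15.09 km = 48.7 km.

48.7 km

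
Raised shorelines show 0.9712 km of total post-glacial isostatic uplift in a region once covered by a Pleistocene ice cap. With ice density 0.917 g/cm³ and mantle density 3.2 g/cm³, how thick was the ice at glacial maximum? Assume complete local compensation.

u = t ρ_ice/ρ_m → t = u ρ_m/ρ_ice = 0.9712 km × 3.2/0.917 = 3.39 km.

3.39 km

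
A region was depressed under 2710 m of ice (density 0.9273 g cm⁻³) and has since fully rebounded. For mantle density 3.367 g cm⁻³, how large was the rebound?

Removing the load lets mantle flow back in; uplift u satisfies ρ_ice t = ρ_m u.
u = t ρ_ice/ρ_m = 2710 m × 0.9273/3.367 = 746 m.

746 m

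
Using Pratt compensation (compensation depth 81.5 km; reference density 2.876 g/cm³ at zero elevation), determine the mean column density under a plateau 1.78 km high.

2.81 g/cm³

Pratt balance: ρ_ref D = ρ (D + h).
ρ = ρ_ref D/(D + h) = 2.876 × 81.5 km/(81.5 km + 1.78 km) = 2.81 g/cm³.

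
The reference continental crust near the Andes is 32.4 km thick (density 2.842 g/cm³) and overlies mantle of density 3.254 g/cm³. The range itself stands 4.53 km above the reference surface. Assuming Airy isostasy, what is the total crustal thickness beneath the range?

68.2 km

Root depth r = h ρ_c / (ρ_m − ρ_c) = 4.53 km × 2.842 / 0.412 = 31.25 km.
Total thickness = T + h + r = 32.4 km + 4.53 km + 31.25 km = 68.2 km.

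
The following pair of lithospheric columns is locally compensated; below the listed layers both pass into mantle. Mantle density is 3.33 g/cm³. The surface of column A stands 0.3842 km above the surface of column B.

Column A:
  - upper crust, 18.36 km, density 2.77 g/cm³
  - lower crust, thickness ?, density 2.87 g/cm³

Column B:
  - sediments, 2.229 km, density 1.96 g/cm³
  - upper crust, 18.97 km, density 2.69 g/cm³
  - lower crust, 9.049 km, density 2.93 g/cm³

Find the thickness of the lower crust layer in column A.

Take the compensation level at the base of the deeper column (depth z_c below the surface of column A) and equate Σ ρ_i t_i down to z_c; mantle fills any gap and the z_c terms cancel.
Column A: 18.36×2.77 + x×2.87 + (z_c − 18.36 − x)×3.33
Column B: 0.3842×0 + 2.229×1.96 + 18.97×2.69 + 9.049×2.93 + (z_c − 0.3842 − 30.248)×3.33
The z_c×3.33 term appears on both sides and cancels. Collect the known terms of each column as K = Σ(ρt)_known − 3.33 × (depth of known layers): K_A = 50.8572 − 3.33×18.36 = −10.2816; K_B = 81.91171 − 3.33×(0.3842 + 30.248) = −20.093516.
Balance: K_A − x×(3.33 − 2.87) = K_B, so x = (K_A − K_B)/(3.33 − 2.87) = 9.81192/0.46 = 21.3 km.

21.3 km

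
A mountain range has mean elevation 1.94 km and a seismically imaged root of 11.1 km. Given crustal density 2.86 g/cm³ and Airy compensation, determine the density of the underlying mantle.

Airy balance: ρ_c h = (ρ_m − ρ_c) r → ρ_m = ρ_c (1 + h/r).
ρ_m = 2.86 × (1 + 1.94 km/11.1 km) = 3.36 g/cm³.

3.36 g/cm³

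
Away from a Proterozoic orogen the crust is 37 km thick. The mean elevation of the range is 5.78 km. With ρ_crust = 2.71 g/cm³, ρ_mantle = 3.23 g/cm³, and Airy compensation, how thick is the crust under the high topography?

72.9 km

Root depth r = h ρ_c / (ρ_m − ρ_c) = 5.78 km × 2.71 / 0.52 = 30.12 km.
Total thickness = T + h + r = 37 km + 5.78 km + 30.12 km = 72.9 km.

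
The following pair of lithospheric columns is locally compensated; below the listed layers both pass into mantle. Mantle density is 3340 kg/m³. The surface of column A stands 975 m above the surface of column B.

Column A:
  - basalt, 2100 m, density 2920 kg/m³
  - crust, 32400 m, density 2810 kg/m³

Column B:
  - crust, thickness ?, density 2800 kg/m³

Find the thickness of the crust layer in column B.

27400 m

Take the compensation level at the base of the deeper column (depth z_c below the surface of column A) and equate Σ ρ_i t_i down to z_c; mantle fills any gap and the z_c terms cancel.
Column A: 2100×2920 + 32400×2810 + (z_c − 34500)×3340
Column B: 975×0 + x×2800 + (z_c − 975 − 0 − x)×3340
The z_c×3340 term appears on both sides and cancels. Collect the known terms of each column as K = Σ(ρt)_known − 3340 × (depth of known layers): K_A = 97176000 − 3340×34500 = −18054000; K_B = 0 − 3340×(975 + 0) = −3256500.
Balance: K_A = K_B − x×(3340 − 2800), so x = (K_B − K_A)/(3340 − 2800) = 14797500/540 = 27400 m.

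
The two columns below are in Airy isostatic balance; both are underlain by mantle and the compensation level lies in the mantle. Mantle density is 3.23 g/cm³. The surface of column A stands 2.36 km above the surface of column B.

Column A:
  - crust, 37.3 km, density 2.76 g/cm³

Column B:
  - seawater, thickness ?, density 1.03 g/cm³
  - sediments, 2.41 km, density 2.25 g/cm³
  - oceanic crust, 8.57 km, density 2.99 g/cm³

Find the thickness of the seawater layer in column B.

Take the compensation level at the base of the deeper column (depth z_c below the surface of column A) and equate Σ ρ_i t_i down to z_c; mantle fills any gap and the z_c terms cancel.
Column A: 37.3×2.76 + (z_c − 37.3)×3.23
Column B: 2.36×0 + x×1.03 + 2.41×2.25 + 8.57×2.99 + (z_c − 2.36 − 10.98 − x)×3.23
The z_c×3.23 term appears on both sides and cancels. Collect the known terms of each column as K = Σ(ρt)_known − 3.23 × (depth of known layers): K_A = 102.948 − 3.23×37.3 = −17.531; K_B = 31.0468 − 3.23×(2.36 + 10.98) = −12.0414.
Balance: K_A = K_B − x×(3.23 − 1.03), so x = (K_B − K_A)/(3.23 − 1.03) = 5.4896/2.2 = 2.5 km.

2.5 km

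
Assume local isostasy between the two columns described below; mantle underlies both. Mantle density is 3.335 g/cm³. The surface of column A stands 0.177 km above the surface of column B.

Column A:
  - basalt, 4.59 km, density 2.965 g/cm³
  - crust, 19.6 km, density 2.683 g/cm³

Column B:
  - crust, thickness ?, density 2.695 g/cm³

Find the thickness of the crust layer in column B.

21.7 km

Take the compensation level at the base of the deeper column (depth z_c below the surface of column A) and equate Σ ρ_i t_i down to z_c; mantle fills any gap and the z_c terms cancel.
Column A: 4.59×2.965 + 19.6×2.683 + (z_c − 24.19)×3.335
Column B: 0.177×0 + x×2.695 + (z_c − 0.177 − 0 − x)×3.335
The z_c×3.335 term appears on both sides and cancels. Collect the known terms of each column as K = Σ(ρt)_known − 3.335 × (depth of known layers): K_A = 66.19615 − 3.335×24.19 = −14.4775; K_B = 0 − 3.335×(0.177 + 0) = −0.590295.
Balance: K_A = K_B − x×(3.335 − 2.695), so x = (K_B − K_A)/(3.335 − 2.695) = 13.8872/0.64 = 21.7 km.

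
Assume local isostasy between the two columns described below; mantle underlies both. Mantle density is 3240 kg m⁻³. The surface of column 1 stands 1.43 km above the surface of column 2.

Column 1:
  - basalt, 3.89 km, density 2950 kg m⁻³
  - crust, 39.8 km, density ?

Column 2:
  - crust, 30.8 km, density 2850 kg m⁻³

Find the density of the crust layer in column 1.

Take the compensation level at the base of the deeper column (depth z_c below the surface of column 1) and equate Σ ρ_i t_i down to z_c; mantle fills any gap and the z_c terms cancel.
Column 1: 3.89×2950 + 39.8×ρ + (z_c − 43.69)×3240
Column 2: 1.43×0 + 30.8×2850 + (z_c − 1.43 − 30.8)×3240
The z_c×3240 term appears on both sides and cancels. Collect the known terms of each column as K = Σ(ρt)_known − 3240 × (depth of known layers): K_1 = 11475.5 − 3240×43.69 = −130080.1; K_2 = 87780 − 3240×(1.43 + 30.8) = −16645.2.
Balance: K_1 + 39.8×ρ = K_2, so ρ = (K_2 − K_1)/39.8 = 113435/39.8 = 2850 kg m⁻³.

2850 kg m⁻³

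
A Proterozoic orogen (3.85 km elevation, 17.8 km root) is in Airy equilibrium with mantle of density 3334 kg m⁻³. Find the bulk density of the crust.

2740 kg m⁻³

ρ_c h = (ρ_m − ρ_c) r → ρ_c (h + r) = ρ_m r → ρ_c = ρ_m r / (h + r).
ρ_c = 3334 × 17.8 km / (3.85 km + 17.8 km) = 2740 kg m⁻³.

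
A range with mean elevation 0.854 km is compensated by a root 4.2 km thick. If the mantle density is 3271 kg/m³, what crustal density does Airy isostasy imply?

ρ_c h = (ρ_m − ρ_c) r → ρ_c (h + r) = ρ_m r → ρ_c = ρ_m r / (h + r).
ρ_c = 3271 × 4.2 km / (0.854 km + 4.2 km) = 2720 kg/m³.

2720 kg/m³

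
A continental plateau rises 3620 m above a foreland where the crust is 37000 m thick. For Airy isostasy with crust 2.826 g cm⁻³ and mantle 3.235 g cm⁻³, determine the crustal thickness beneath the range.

Root depth r = h ρ_c / (ρ_m − ρ_c) = 3620 m × 2.826 / 0.409 = 25010 m.
Total thickness = T + h + r = 37000 m + 3620 m + 25010 m = 65600 m.

65600 m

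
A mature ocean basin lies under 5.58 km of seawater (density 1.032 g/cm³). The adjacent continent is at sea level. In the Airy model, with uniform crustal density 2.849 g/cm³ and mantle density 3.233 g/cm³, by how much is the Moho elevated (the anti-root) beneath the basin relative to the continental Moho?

In Airy isostatic equilibrium: replacing crust with seawater at the top is compensated by replacing crust with mantle at the base: d (ρ_c − ρ_w) = a (ρ_m − ρ_c).
a = d (ρ_c − ρ_w)/(ρ_m − ρ_c) = 5.58 km × 1.817/0.384 = 26.4 km.

26.4 km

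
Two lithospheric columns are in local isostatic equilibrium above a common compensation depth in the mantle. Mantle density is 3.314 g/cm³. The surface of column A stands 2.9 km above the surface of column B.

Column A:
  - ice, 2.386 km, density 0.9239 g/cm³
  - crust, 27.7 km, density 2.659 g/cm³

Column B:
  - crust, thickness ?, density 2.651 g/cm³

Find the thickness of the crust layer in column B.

Take the compensation level at the base of the deeper column (depth z_c below the surface of column A) and equate Σ ρ_i t_i down to z_c; mantle fills any gap and the z_c terms cancel.
Column A: 2.386×0.9239 + 27.7×2.659 + (z_c − 30.086)×3.314
Column B: 2.9×0 + x×2.651 + (z_c − 2.9 − 0 − x)×3.314
The z_c×3.314 term appears on both sides and cancels. Collect the known terms of each column as K = Σ(ρt)_known − 3.314 × (depth of known layers): K_A = 75.8587254 − 3.314×30.086 = −23.8462786; K_B = 0 − 3.314×(2.9 + 0) = −9.6106.
Balance: K_A = K_B − x×(3.314 − 2.651), so x = (K_B − K_A)/(3.314 − 2.651) = 14.2357/0.663 = 21.5 km.

21.5 km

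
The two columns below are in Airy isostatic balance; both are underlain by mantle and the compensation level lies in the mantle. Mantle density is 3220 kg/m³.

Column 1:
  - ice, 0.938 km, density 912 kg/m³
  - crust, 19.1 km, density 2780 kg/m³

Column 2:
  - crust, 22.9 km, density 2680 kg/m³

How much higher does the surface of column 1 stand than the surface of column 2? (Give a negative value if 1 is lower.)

For any compensation level in the mantle, the mantle terms cancel and isostasy reduces to e = (Σt_1 − Σt_2) − (Σ(ρt)_1 − Σ(ρt)_2) / ρ_m.
Σt_1 = 20.038 km; Σt_2 = 22.9 km; Σ(ρt)_1 = 53953.456; Σ(ρt)_2 = 61372 (in km·kg/m³).
e = (20.038 − 22.9) − (53953.456 − 61372) / 3220 = −0.558 km.

−0.558 km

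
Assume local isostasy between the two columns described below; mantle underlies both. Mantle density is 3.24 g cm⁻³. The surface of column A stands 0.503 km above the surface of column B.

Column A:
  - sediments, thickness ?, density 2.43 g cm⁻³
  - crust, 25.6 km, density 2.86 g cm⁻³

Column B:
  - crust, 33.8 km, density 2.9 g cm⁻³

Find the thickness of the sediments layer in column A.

4.19 km

Take the compensation level at the base of the deeper column (depth z_c below the surface of column A) and equate Σ ρ_i t_i down to z_c; mantle fills any gap and the z_c terms cancel.
Column A: x×2.43 + 25.6×2.86 + (z_c − 25.6 − x)×3.24
Column B: 0.503×0 + 33.8×2.9 + (z_c − 0.503 − 33.8)×3.24
The z_c×3.24 term appears on both sides and cancels. Collect the known terms of each column as K = Σ(ρt)_known − 3.24 × (depth of known layers): K_A = 73.216 − 3.24×25.6 = −9.728; K_B = 98.02 − 3.24×(0.503 + 33.8) = −13.12172.
Balance: K_A − x×(3.24 − 2.43) = K_B, so x = (K_A − K_B)/(3.24 − 2.43) = 3.39372/0.81 = 4.19 km.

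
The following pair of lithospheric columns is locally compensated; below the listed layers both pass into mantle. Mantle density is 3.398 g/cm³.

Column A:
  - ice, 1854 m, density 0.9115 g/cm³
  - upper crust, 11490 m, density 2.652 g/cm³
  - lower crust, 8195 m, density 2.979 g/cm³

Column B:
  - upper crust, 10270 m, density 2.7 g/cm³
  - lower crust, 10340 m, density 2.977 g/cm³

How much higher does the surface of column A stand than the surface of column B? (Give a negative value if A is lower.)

For any compensation level in the mantle, the mantle terms cancel and isostasy reduces to e = (Σt_A − Σt_B) − (Σ(ρt)_A − Σ(ρt)_B) / ρ_m.
Σt_A = 21539 m; Σt_B = 20610 m; Σ(ρt)_A = 56574.306; Σ(ρt)_B = 58511.18 (in m·g/cm³).
e = (21539 − 20610) − (56574.306 − 58511.18) / 3.398 = 1500 m.

1500 m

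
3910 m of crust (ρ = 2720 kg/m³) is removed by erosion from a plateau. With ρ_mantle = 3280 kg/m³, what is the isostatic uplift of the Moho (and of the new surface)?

Unloading: uplift u = e ρ_c/ρ_m = 3910 m × 2720/3280 = 3240 m.

3240 m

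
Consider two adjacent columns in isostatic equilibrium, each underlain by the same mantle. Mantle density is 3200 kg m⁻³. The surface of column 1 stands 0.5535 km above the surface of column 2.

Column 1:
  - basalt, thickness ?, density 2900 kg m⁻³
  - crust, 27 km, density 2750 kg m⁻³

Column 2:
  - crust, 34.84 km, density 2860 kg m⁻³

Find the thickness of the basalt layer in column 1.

4.89 km

Take the compensation level at the base of the deeper column (depth z_c below the surface of column 1) and equate Σ ρ_i t_i down to z_c; mantle fills any gap and the z_c terms cancel.
Column 1: x×2900 + 27×2750 + (z_c − 27 − x)×3200
Column 2: 0.5535×0 + 34.84×2860 + (z_c − 0.5535 − 34.84)×3200
The z_c×3200 term appears on both sides and cancels. Collect the known terms of each column as K = Σ(ρt)_known − 3200 × (depth of known layers): K_1 = 74250 − 3200×27 = −12150; K_2 = 99642.4 − 3200×(0.5535 + 34.84) = −13616.8.
Balance: K_1 − x×(3200 − 2900) = K_2, so x = (K_1 − K_2)/(3200 − 2900) = 1466.8/300 = 4.89 km.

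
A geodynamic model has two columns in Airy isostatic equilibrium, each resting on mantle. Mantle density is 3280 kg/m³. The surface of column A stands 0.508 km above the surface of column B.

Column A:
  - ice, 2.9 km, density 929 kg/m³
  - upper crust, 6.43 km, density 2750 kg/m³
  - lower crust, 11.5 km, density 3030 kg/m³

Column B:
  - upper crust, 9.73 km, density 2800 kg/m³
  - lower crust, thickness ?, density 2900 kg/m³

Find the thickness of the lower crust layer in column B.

Take the compensation level at the base of the deeper column (depth z_c below the surface of column A) and equate Σ ρ_i t_i down to z_c; mantle fills any gap and the z_c terms cancel.
Column A: 2.9×929 + 6.43×2750 + 11.5×3030 + (z_c − 20.83)×3280
Column B: 0.508×0 + 9.73×2800 + x×2900 + (z_c − 0.508 − 9.73 − x)×3280
The z_c×3280 term appears on both sides and cancels. Collect the known terms of each column as K = Σ(ρt)_known − 3280 × (depth of known layers): K_A = 55221.6 − 3280×20.83 = −13100.8; K_B = 27244 − 3280×(0.508 + 9.73) = −6336.64.
Balance: K_A = K_B − x×(3280 − 2900), so x = (K_B − K_A)/(3280 − 2900) = 6764.16/380 = 17.8 km.

17.8 km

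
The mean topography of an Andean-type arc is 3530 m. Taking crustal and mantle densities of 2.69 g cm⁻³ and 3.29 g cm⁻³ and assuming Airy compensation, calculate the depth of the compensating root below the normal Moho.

15800 m

By Archimedes' principle applied to the lithosphere: the weight of the topography is balanced by the buoyancy of the root, ρ_c h = (ρ_m − ρ_c) r.
r = h · ρ_c / (ρ_m − ρ_c) = 3530 m × 2.69 / (3.29 − 2.69) = 15800 m.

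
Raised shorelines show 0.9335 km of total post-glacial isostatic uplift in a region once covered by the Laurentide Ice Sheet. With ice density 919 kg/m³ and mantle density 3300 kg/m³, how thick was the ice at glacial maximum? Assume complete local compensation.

3.35 km

u = t ρ_ice/ρ_m → t = u ρ_m/ρ_ice = 0.9335 km × 3300/919 = 3.35 km.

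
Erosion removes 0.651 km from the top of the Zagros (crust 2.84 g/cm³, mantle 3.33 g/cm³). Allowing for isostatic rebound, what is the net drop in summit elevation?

Rebound u = e ρ_c/ρ_m = 0.651 km × 2.84/3.33 = 0.5552 km.
Net surface drop = e − u = 0.651 km − 0.5552 km = e (ρ_m − ρ_c)/ρ_m = 0.0958 km.

0.0958 km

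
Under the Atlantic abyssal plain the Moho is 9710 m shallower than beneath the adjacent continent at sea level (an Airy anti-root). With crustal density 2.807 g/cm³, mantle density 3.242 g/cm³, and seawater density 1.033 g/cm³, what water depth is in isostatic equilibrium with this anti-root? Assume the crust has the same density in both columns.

Replacing a thickness d of crust by seawater at the top must be balanced by replacing crust with mantle at the base: d (ρ_c − ρ_w) = a (ρ_m − ρ_c).
d = a (ρ_m − ρ_c)/(ρ_c − ρ_w) = 9710 m × 0.435/1.774 = 2380 m.

2380 m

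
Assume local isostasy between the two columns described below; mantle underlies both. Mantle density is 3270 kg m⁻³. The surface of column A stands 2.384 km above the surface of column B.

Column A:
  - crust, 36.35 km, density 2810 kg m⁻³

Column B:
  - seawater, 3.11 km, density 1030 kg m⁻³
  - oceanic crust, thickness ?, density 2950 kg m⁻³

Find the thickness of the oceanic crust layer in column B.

6.12 km

Take the compensation level at the base of the deeper column (depth z_c below the surface of column A) and equate Σ ρ_i t_i down to z_c; mantle fills any gap and the z_c terms cancel.
Column A: 36.35×2810 + (z_c − 36.35)×3270
Column B: 2.384×0 + 3.11×1030 + x×2950 + (z_c − 2.384 − 3.11 − x)×3270
The z_c×3270 term appears on both sides and cancels. Collect the known terms of each column as K = Σ(ρt)_known − 3270 × (depth of known layers): K_A = 102143.5 − 3270×36.35 = −16721; K_B = 3203.3 − 3270×(2.384 + 3.11) = −14762.08.
Balance: K_A = K_B − x×(3270 − 2950), so x = (K_B − K_A)/(3270 − 2950) = 1958.92/320 = 6.12 km.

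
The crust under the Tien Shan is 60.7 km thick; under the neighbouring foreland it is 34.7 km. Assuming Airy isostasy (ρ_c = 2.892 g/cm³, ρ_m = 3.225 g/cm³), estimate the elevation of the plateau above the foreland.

2.68 km

Excess crust Δ = 60.7 km − 34.7 km = 26 km, split between elevation h and root r with h + r = Δ.
Airy balance ρ_c h = (ρ_m − ρ_c) r gives r = h ρ_c/(ρ_m − ρ_c), so h (1 + ρ_c/(ρ_m − ρ_c)) = Δ, i.e. h = Δ (ρ_m − ρ_c)/ρ_m.
h = 26 km × 0.333/3.225 = 2.68 km.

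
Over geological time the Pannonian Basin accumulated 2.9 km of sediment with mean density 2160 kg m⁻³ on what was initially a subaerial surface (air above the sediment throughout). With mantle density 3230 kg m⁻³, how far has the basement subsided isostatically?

1.94 km

Subaerial load: s = t ρ_sed / ρ_m = 2.9 km × 2160/3230 = 1.94 km.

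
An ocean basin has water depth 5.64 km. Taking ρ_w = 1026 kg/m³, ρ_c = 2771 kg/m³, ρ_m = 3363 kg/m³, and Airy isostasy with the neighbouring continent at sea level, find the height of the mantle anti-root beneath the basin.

16.6 km

Isostatic balance requires: replacing crust with seawater at the top is compensated by replacing crust with mantle at the base: d (ρ_c − ρ_w) = a (ρ_m − ρ_c).
a = d (ρ_c − ρ_w)/(ρ_m − ρ_c) = 5.64 km × 1745/592 = 16.6 km.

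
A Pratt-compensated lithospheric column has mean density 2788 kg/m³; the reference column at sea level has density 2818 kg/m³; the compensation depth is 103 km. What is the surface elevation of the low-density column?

ρ_ref D = ρ (D + h) → h = D (ρ_ref − ρ)/ρ.
h = 103 km × (2818 − 2788)/2788 = 1.11 km.

1.11 km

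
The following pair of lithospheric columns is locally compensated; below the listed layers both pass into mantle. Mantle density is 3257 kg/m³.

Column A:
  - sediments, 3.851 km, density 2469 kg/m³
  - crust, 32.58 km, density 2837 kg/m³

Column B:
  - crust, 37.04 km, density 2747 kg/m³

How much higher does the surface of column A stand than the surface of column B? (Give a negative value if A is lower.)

−0.667 km

For any compensation level in the mantle, the mantle terms cancel and isostasy reduces to e = (Σt_A − Σt_B) − (Σ(ρt)_A − Σ(ρt)_B) / ρ_m.
Σt_A = 36.431 km; Σt_B = 37.04 km; Σ(ρt)_A = 101937.579; Σ(ρt)_B = 101748.88 (in km·kg/m³).
e = (36.431 − 37.04) − (101937.579 − 101748.88) / 3257 = −0.667 km.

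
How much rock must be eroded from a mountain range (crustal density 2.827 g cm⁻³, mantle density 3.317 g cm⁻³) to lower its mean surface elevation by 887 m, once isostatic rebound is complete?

6000 m

Net drop Δ = e − u = e − e ρ_c/ρ_m = e (ρ_m − ρ_c)/ρ_m.
e = Δ ρ_m/(ρ_m − ρ_c) = 887 m × 3.317/0.49 = 6000 m.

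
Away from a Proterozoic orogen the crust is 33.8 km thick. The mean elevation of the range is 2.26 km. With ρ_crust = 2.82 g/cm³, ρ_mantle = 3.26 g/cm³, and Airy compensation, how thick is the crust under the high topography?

Root depth r = h ρ_c / (ρ_m − ρ_c) = 2.26 km × 2.82 / 0.44 = 14.48 km.
Total thickness = T + h + r = 33.8 km + 2.26 km + 14.48 km = 50.5 km.

50.5 km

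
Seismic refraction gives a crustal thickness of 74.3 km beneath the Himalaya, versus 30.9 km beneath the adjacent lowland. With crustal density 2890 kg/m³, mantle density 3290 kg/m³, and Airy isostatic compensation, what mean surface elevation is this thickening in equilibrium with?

5.28 km

Excess crust Δ = 74.3 km − 30.9 km = 43.4 km, split between elevation h and root r with h + r = Δ.
Airy balance ρ_c h = (ρ_m − ρ_c) r gives r = h ρ_c/(ρ_m − ρ_c), so h (1 + ρ_c/(ρ_m − ρ_c)) = Δ, i.e. h = Δ (ρ_m − ρ_c)/ρ_m.
h = 43.4 km × 400/3290 = 5.28 km.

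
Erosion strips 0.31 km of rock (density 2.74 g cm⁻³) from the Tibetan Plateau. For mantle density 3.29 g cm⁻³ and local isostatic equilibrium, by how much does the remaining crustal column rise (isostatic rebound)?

Unloading: uplift u = e ρ_c/ρ_m = 0.31 km × 2.74/3.29 = 0.258 km.

0.258 km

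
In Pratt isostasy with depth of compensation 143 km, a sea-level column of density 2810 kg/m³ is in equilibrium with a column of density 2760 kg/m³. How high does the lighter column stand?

2.59 km

ρ_ref D = ρ (D + h) → h = D (ρ_ref − ρ)/ρ.
h = 143 km × (2810 − 2760)/2760 = 2.59 km.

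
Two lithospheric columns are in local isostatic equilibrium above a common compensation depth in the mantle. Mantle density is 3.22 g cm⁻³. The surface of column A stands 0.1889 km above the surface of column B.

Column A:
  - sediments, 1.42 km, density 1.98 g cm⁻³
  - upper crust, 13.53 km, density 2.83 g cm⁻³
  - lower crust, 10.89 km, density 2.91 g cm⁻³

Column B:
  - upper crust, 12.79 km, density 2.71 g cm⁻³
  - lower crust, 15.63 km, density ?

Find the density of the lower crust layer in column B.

3.01 g cm⁻³

Take the compensation level at the base of the deeper column (depth z_c below the surface of column A) and equate Σ ρ_i t_i down to z_c; mantle fills any gap and the z_c terms cancel.
Column A: 1.42×1.98 + 13.53×2.83 + 10.89×2.91 + (z_c − 25.84)×3.22
Column B: 0.1889×0 + 12.79×2.71 + 15.63×ρ + (z_c − 0.1889 − 28.42)×3.22
The z_c×3.22 term appears on both sides and cancels. Collect the known terms of each column as K = Σ(ρt)_known − 3.22 × (depth of known layers): K_A = 72.7914 − 3.22×25.84 = −10.4134; K_B = 34.6609 − 3.22×(0.1889 + 28.42) = −57.459758.
Balance: K_A = K_B + 15.63×ρ, so ρ = (K_A − K_B)/15.63 = 47.0464/15.63 = 3.01 g cm⁻³.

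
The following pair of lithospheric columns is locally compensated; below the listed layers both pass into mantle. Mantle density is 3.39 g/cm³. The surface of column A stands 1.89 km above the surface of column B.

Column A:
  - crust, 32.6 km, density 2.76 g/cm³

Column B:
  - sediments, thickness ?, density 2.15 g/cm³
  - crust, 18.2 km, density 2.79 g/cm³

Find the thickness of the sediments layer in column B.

Take the compensation level at the base of the deeper column (depth z_c below the surface of column A) and equate Σ ρ_i t_i down to z_c; mantle fills any gap and the z_c terms cancel.
Column A: 32.6×2.76 + (z_c − 32.6)×3.39
Column B: 1.89×0 + x×2.15 + 18.2×2.79 + (z_c − 1.89 − 18.2 − x)×3.39
The z_c×3.39 term appears on both sides and cancels. Collect the known terms of each column as K = Σ(ρt)_known − 3.39 × (depth of known layers): K_A = 89.976 − 3.39×32.6 = −20.538; K_B = 50.778 − 3.39×(1.89 + 18.2) = −17.3271.
Balance: K_A = K_B − x×(3.39 − 2.15), so x = (K_B − K_A)/(3.39 − 2.15) = 3.2109/1.24 = 2.59 km.

2.59 km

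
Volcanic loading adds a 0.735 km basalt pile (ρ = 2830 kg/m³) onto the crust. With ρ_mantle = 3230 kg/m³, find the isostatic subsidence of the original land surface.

Subaerial loading: s = t ρ_load / ρ_m.
s = 0.735 km × 2830/3230 = 0.644 km.

0.644 km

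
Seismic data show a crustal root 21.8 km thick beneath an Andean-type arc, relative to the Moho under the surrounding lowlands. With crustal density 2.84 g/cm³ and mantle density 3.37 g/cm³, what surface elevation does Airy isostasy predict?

Balancing pressure at the compensation depth: ρ_c h = (ρ_m − ρ_c) r.
h = r (ρ_m − ρ_c) / ρ_c = 21.8 km × (3.37 − 2.84) / 2.84 = 4.07 km.

4.07 km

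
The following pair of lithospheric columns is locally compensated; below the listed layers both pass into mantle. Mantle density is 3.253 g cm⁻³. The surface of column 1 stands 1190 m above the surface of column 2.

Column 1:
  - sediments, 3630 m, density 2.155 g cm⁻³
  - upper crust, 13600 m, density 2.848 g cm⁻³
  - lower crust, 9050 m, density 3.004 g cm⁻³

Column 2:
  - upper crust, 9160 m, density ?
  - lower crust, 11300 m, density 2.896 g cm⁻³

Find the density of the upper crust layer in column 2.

Take the compensation level at the base of the deeper column (depth z_c below the surface of column 1) and equate Σ ρ_i t_i down to z_c; mantle fills any gap and the z_c terms cancel.
Column 1: 3630×2.155 + 13600×2.848 + 9050×3.004 + (z_c − 26280)×3.253
Column 2: 1190×0 + 9160×ρ + 11300×2.896 + (z_c − 1190 − 20460)×3.253
The z_c×3.253 term appears on both sides and cancels. Collect the known terms of each column as K = Σ(ρt)_known − 3.253 × (depth of known layers): K_1 = 73741.65 − 3.253×26280 = −11747.19; K_2 = 32724.8 − 3.253×(1190 + 20460) = −37702.65.
Balance: K_1 = K_2 + 9160×ρ, so ρ = (K_1 − K_2)/9160 = 25955.5/9160 = 2.83 g cm⁻³.

2.83 g cm⁻³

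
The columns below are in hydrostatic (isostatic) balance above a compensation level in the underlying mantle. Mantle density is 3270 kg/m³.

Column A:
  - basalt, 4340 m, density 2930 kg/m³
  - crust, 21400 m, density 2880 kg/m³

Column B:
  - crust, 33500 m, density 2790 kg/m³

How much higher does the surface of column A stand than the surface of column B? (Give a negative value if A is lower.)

−1910 m

For any compensation level in the mantle, the mantle terms cancel and isostasy reduces to e = (Σt_A − Σt_B) − (Σ(ρt)_A − Σ(ρt)_B) / ρ_m.
Σt_A = 25740 m; Σt_B = 33500 m; Σ(ρt)_A = 74348200; Σ(ρt)_B = 93465000 (in m·kg/m³).
e = (25740 − 33500) − (74348200 − 93465000) / 3270 = −1910 m.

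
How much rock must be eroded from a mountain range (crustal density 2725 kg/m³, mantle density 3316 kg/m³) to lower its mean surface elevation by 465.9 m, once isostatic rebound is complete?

2610 m

Net drop Δ = e − u = e − e ρ_c/ρ_m = e (ρ_m − ρ_c)/ρ_m.
e = Δ ρ_m/(ρ_m − ρ_c) = 465.9 m × 3316/591 = 2610 m.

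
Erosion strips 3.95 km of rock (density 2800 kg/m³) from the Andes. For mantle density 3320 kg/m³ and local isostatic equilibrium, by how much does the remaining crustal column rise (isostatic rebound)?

Unloading: uplift u = e ρ_c/ρ_m = 3.95 km × 2800/3320 = 3.33 km.

3.33 km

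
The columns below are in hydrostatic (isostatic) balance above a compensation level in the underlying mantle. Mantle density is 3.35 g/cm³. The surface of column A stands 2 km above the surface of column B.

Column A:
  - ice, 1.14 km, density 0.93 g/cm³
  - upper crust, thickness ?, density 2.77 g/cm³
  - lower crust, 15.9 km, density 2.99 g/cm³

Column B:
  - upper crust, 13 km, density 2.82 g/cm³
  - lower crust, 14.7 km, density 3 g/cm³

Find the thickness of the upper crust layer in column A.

17.7 km

Take the compensation level at the base of the deeper column (depth z_c below the surface of column A) and equate Σ ρ_i t_i down to z_c; mantle fills any gap and the z_c terms cancel.
Column A: 1.14×0.93 + x×2.77 + 15.9×2.99 + (z_c − 17.04 − x)×3.35
Column B: 2×0 + 13×2.82 + 14.7×3 + (z_c − 2 − 27.7)×3.35
The z_c×3.35 term appears on both sides and cancels. Collect the known terms of each column as K = Σ(ρt)_known − 3.35 × (depth of known layers): K_A = 48.6012 − 3.35×17.04 = −8.4828; K_B = 80.76 − 3.35×(2 + 27.7) = −18.735.
Balance: K_A − x×(3.35 − 2.77) = K_B, so x = (K_A − K_B)/(3.35 − 2.77) = 10.2522/0.58 = 17.7 km.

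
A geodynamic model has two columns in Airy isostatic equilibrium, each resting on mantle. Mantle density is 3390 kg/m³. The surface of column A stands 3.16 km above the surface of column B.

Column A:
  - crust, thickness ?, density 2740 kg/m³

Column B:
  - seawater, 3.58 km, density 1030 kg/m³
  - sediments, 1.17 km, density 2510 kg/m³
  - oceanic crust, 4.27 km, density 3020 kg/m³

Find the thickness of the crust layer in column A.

33.5 km

Take the compensation level at the base of the deeper column (depth z_c below the surface of column A) and equate Σ ρ_i t_i down to z_c; mantle fills any gap and the z_c terms cancel.
Column A: x×2740 + (z_c − 0 − x)×3390
Column B: 3.16×0 + 3.58×1030 + 1.17×2510 + 4.27×3020 + (z_c − 3.16 − 9.02)×3390
The z_c×3390 term appears on both sides and cancels. Collect the known terms of each column as K = Σ(ρt)_known − 3390 × (depth of known layers): K_A = 0 − 3390×0 = 0; K_B = 19519.5 − 3390×(3.16 + 9.02) = −21770.7.
Balance: K_A − x×(3390 − 2740) = K_B, so x = (K_A − K_B)/(3390 − 2740) = 21770.7/650 = 33.5 km.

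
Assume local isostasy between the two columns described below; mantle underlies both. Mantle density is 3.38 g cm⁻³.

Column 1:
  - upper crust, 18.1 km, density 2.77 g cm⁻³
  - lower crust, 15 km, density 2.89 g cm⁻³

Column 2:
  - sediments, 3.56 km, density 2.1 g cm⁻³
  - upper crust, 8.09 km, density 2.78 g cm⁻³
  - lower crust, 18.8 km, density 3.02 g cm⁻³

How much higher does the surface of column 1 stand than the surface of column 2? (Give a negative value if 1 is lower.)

0.654 km

For any compensation level in the mantle, the mantle terms cancel and isostasy reduces to e = (Σt_1 − Σt_2) − (Σ(ρt)_1 − Σ(ρt)_2) / ρ_m.
Σt_1 = 33.1 km; Σt_2 = 30.45 km; Σ(ρt)_1 = 93.487; Σ(ρt)_2 = 86.7422 (in km·g cm⁻³).
e = (33.1 − 30.45) − (93.487 − 86.7422) / 3.38 = 0.654 km.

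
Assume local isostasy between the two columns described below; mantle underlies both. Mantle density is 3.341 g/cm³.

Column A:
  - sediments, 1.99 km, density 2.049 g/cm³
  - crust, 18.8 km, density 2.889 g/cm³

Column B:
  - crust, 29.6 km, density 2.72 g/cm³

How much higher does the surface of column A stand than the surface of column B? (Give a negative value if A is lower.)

−2.19 km

For any compensation level in the mantle, the mantle terms cancel and isostasy reduces to e = (Σt_A − Σt_B) − (Σ(ρt)_A − Σ(ρt)_B) / ρ_m.
Σt_A = 20.79 km; Σt_B = 29.6 km; Σ(ρt)_A = 58.39071; Σ(ρt)_B = 80.512 (in km·g/cm³).
e = (20.79 − 29.6) − (58.39071 − 80.512) / 3.341 = −2.19 km.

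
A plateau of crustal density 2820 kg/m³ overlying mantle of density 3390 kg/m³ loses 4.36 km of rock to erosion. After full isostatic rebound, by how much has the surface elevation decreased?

Rebound u = e ρ_c/ρ_m = 4.36 km × 2820/3390 = 3.627 km.
Net surface drop = e − u = 4.36 km − 3.627 km = e (ρ_m − ρ_c)/ρ_m = 0.733 km.

0.733 km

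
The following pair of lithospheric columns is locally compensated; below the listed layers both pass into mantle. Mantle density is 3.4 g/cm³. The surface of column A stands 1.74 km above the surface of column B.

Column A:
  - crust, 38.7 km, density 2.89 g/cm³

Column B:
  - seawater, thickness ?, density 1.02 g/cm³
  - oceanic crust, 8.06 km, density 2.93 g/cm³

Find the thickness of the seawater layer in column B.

Take the compensation level at the base of the deeper column (depth z_c below the surface of column A) and equate Σ ρ_i t_i down to z_c; mantle fills any gap and the z_c terms cancel.
Column A: 38.7×2.89 + (z_c − 38.7)×3.4
Column B: 1.74×0 + x×1.02 + 8.06×2.93 + (z_c − 1.74 − 8.06 − x)×3.4
The z_c×3.4 term appears on both sides and cancels. Collect the known terms of each column as K = Σ(ρt)_known − 3.4 × (depth of known layers): K_A = 111.843 − 3.4×38.7 = −19.737; K_B = 23.6158 − 3.4×(1.74 + 8.06) = −9.7042.
Balance: K_A = K_B − x×(3.4 − 1.02), so x = (K_B − K_A)/(3.4 − 1.02) = 10.0328/2.38 = 4.22 km.

4.22 km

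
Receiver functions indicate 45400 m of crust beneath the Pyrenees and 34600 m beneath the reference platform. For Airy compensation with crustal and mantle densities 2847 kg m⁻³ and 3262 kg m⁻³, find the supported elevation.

1370 m

Excess crust Δ = 45400 m − 34600 m = 10800 m, split between elevation h and root r with h + r = Δ.
Airy balance ρ_c h = (ρ_m − ρ_c) r gives r = h ρ_c/(ρ_m − ρ_c), so h (1 + ρ_c/(ρ_m − ρ_c)) = Δ, i.e. h = Δ (ρ_m − ρ_c)/ρ_m.
h = 10800 m × 415/3262 = 1370 m.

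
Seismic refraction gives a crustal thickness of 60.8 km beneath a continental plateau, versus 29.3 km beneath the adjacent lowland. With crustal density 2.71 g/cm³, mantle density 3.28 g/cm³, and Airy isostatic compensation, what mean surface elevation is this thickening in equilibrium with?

5.47 km

Excess crust Δ = 60.8 km − 29.3 km = 31.5 km, split between elevation h and root r with h + r = Δ.
Airy balance ρ_c h = (ρ_m − ρ_c) r gives r = h ρ_c/(ρ_m − ρ_c), so h (1 + ρ_c/(ρ_m − ρ_c)) = Δ, i.e. h = Δ (ρ_m − ρ_c)/ρ_m.
h = 31.5 km × 0.57/3.28 = 5.47 km.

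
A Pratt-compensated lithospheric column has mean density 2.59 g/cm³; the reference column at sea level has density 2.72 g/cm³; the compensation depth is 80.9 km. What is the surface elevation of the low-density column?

4.06 km

ρ_ref D = ρ (D + h) → h = D (ρ_ref − ρ)/ρ.
h = 80.9 km × (2.72 − 2.59)/2.59 = 4.06 km.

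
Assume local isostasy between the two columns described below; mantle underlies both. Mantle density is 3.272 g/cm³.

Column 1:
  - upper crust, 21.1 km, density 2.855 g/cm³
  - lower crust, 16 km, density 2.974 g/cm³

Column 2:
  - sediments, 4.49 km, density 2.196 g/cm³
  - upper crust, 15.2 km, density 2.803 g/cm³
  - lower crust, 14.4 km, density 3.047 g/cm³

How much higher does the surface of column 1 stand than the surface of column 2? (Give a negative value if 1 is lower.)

−0.499 km

For any compensation level in the mantle, the mantle terms cancel and isostasy reduces to e = (Σt_1 − Σt_2) − (Σ(ρt)_1 − Σ(ρt)_2) / ρ_m.
Σt_1 = 37.1 km; Σt_2 = 34.09 km; Σ(ρt)_1 = 107.8245; Σ(ρt)_2 = 96.34244 (in km·g/cm³).
e = (37.1 − 34.09) − (107.8245 − 96.34244) / 3.272 = −0.499 km.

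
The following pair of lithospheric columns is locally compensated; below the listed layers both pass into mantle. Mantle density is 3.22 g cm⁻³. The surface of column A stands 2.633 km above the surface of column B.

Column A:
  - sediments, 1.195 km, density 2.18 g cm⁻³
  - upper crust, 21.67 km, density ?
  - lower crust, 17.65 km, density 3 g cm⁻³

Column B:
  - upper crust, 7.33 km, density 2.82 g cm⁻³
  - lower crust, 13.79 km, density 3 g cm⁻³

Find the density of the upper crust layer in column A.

Take the compensation level at the base of the deeper column (depth z_c below the surface of column A) and equate Σ ρ_i t_i down to z_c; mantle fills any gap and the z_c terms cancel.
Column A: 1.195×2.18 + 21.67×ρ + 17.65×3 + (z_c − 40.515)×3.22
Column B: 2.633×0 + 7.33×2.82 + 13.79×3 + (z_c − 2.633 − 21.12)×3.22
The z_c×3.22 term appears on both sides and cancels. Collect the known terms of each column as K = Σ(ρt)_known − 3.22 × (depth of known layers): K_A = 55.5551 − 3.22×40.515 = −74.9032; K_B = 62.0406 − 3.22×(2.633 + 21.12) = −14.44406.
Balance: K_A + 21.67×ρ = K_B, so ρ = (K_B − K_A)/21.67 = 60.4591/21.67 = 2.79 g cm⁻³.

2.79 g cm⁻³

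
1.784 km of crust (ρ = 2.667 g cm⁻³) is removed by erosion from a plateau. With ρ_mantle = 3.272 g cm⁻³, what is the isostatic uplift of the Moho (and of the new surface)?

1.45 km

Unloading: uplift u = e ρ_c/ρ_m = 1.784 km × 2.667/3.272 = 1.45 km.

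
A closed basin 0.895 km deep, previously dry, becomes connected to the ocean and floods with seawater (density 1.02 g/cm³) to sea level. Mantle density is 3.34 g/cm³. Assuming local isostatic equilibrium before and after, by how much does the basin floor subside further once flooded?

After flooding the water column is d + s deep. Its weight must equal the weight of mantle displaced by the extra subsidence s: (d + s) ρ_w = s ρ_m.
s = d ρ_w / (ρ_m − ρ_w) = 0.895 km × 1.02/(3.34 − 1.02) = 0.393 km.

0.393 km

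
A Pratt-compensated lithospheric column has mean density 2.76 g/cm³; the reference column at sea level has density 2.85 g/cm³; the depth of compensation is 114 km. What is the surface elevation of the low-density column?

3.72 km

ρ_ref D = ρ (D + h) → h = D (ρ_ref − ρ)/ρ.
h = 114 km × (2.85 − 2.76)/2.76 = 3.72 km.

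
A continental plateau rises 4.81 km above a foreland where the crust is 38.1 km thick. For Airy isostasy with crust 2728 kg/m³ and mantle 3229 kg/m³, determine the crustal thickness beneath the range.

Root depth r = h ρ_c / (ρ_m − ρ_c) = 4.81 km × 2728 / 501 = 26.19 km.
Total thickness = T + h + r = 38.1 km + 4.81 km + 26.19 km = 69.1 km.

69.1 km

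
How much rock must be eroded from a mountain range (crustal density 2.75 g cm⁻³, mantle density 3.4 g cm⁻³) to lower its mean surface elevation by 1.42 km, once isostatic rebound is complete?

Net drop Δ = e − u = e − e ρ_c/ρ_m = e (ρ_m − ρ_c)/ρ_m.
e = Δ ρ_m/(ρ_m − ρ_c) = 1.42 km × 3.4/0.65 = 7.43 km.

7.43 km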